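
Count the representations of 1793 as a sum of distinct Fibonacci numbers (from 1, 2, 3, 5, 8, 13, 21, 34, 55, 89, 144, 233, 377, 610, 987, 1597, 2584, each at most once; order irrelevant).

Each representation comes from the Zeckendorf form by replacing some F_k with F_{k−1} + F_{k−2} where possible.
1793 = 1597+144+34+13+5 = 1597+144+34+13+3+2 = 1597+89+55+34+13+5 = 987+610+144+34+13+5 = 1597+144+34+8+5+3+2 = … (19 more), for 24 in all.

24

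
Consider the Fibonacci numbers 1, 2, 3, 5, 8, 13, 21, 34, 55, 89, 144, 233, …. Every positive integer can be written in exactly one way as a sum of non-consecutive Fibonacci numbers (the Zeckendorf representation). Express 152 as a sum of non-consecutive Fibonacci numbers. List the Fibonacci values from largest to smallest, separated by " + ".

144 + 8

largest Fibonacci ≤ 152 is 144; 152 − 144 = 8
largest Fibonacci ≤ 8 is 8; 8 − 8 = 0
So 152 = 144 + 8, with no two terms consecutive in the sequence.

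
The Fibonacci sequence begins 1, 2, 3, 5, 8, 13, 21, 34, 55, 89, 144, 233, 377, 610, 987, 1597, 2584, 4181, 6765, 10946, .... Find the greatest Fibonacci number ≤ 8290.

6765

6765 ≤ 8290 < 10946, so the largest Fibonacci number not exceeding 8290 is 6765.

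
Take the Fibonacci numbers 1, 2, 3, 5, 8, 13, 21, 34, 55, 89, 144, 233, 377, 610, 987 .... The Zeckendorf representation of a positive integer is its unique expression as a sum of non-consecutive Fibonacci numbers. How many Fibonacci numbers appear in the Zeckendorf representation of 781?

largest Fibonacci ≤ 781 is 610; 781 − 610 = 171
largest Fibonacci ≤ 171 is 144; 171 − 144 = 27
largest Fibonacci ≤ 27 is 21; 27 − 21 = 6
largest Fibonacci ≤ 6 is 5; 6 − 5 = 1
largest Fibonacci ≤ 1 is 1; 1 − 1 = 0
781 = 610 + 144 + 21 + 5 + 1, which has 5 terms.

5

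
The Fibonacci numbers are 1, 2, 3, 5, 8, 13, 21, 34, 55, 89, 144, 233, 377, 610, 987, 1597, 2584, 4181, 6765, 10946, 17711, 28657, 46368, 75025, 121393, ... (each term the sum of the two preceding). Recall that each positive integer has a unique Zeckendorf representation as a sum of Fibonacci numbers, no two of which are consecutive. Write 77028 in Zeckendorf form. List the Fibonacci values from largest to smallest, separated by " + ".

75025 + 1597 + 377 + 21 + 8

Greedily peel off the largest Fibonacci term at each step:
largest Fibonacci ≤ 77028 is 75025; 77028 − 75025 = 2003
largest Fibonacci ≤ 2003 is 1597; 2003 − 1597 = 406
largest Fibonacci ≤ 406 is 377; 406 − 377 = 29
largest Fibonacci ≤ 29 is 21; 29 − 21 = 8
largest Fibonacci ≤ 8 is 8; 8 − 8 = 0
So 77028 = 75025 + 1597 + 377 + 21 + 8, with no two terms consecutive in the sequence.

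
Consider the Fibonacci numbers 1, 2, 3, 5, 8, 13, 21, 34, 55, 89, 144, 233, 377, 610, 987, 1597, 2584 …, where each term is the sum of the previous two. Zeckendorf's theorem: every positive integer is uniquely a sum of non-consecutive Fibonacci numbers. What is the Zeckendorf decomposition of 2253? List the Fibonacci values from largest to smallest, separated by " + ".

2253 − 1597 = 656
656 − 610 = 46
46 − 34 = 12
12 − 8 = 4
4 − 3 = 1
1 − 1 = 0
So 2253 = 1597 + 610 + 34 + 8 + 3 + 1, with no two terms consecutive in the sequence.

1597 + 610 + 34 + 8 + 3 + 1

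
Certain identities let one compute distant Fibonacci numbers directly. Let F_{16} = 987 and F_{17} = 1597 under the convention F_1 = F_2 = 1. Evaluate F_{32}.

By the doubling identity F_{2k} = F_k(2F_{k+1} − F_k): F_{32} = 987·(2·1597 − 987) = 987·2207 = 2178309.

2178309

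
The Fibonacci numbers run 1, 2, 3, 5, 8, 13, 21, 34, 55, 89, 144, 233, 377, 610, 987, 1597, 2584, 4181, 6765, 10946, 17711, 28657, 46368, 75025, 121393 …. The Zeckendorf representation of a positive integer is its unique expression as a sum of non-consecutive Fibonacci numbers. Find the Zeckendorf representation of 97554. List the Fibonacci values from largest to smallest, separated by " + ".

75025 + 17711 + 4181 + 610 + 21 + 5 + 1

take 75025 (≤ 97554); 97554 − 75025 = 22529
take 17711 (≤ 22529); 22529 − 17711 = 4818
take 4181 (≤ 4818); 4818 − 4181 = 637
take 610 (≤ 637); 637 − 610 = 27
take 21 (≤ 27); 27 − 21 = 6
take 5 (≤ 6); 6 − 5 = 1
take 1 (≤ 1); 1 − 1 = 0
So 97554 = 75025 + 17711 + 4181 + 610 + 21 + 5 + 1, with no two terms consecutive in the sequence.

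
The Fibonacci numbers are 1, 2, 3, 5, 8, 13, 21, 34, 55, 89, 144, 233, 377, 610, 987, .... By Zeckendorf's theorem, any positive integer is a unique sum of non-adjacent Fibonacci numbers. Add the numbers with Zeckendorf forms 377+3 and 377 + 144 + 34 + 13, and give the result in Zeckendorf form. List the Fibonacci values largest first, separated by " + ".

The two numbers are 380 and 568, so their sum is 948.
610 ≤ 948 < 987, so take 610; remainder 338
233 ≤ 338 < 377, so take 233; remainder 105
89 ≤ 105 < 144, so take 89; remainder 16
13 ≤ 16 < 21, so take 13; remainder 3
3 ≤ 3 < 5, so take 3; remainder 0

610 + 233 + 89 + 13 + 3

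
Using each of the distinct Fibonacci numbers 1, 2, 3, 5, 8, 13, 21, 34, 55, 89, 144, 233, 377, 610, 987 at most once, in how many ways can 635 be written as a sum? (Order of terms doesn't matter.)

8

635 = 610+21+3+1 = 610+13+8+3+1 = 377+233+21+3+1 = … (5 more), for 8 in all.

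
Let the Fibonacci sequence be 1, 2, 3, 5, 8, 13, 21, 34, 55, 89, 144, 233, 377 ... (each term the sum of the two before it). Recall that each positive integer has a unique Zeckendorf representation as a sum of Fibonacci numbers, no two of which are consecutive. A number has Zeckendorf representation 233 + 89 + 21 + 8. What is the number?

233 + 89 + 21 + 8 = 351.

351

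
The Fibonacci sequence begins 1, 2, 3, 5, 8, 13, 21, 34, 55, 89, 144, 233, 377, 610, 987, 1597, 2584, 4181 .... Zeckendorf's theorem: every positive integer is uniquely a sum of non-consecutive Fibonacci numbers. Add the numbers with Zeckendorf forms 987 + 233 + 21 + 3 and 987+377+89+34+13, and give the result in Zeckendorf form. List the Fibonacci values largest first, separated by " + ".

2584 + 144 + 13 + 3

The two numbers are 1244 and 1500, so their sum is 2744.
2744 − 2584 = 160
160 − 144 = 16
16 − 13 = 3
3 − 3 = 0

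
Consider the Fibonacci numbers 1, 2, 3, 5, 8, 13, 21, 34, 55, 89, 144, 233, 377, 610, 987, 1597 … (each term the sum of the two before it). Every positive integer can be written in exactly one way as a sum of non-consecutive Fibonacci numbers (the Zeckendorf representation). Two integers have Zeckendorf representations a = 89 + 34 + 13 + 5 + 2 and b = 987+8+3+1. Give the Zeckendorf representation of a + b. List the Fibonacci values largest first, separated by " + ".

987 + 144 + 8 + 3

The two numbers are 143 and 999, so their sum is 1142.
take 987 (≤ 1142); 1142 − 987 = 155
take 144 (≤ 155); 155 − 144 = 11
take 8 (≤ 11); 11 − 8 = 3
take 3 (≤ 3); 3 − 3 = 0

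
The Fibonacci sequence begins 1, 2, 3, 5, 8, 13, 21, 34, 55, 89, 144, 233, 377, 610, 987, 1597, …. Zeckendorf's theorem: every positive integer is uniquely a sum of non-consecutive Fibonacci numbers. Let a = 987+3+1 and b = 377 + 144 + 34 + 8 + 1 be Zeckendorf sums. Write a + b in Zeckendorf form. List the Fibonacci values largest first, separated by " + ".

The two numbers are 991 and 564, so their sum is 1555.
987 ≤ 1555 < 1597, so take 987; remainder 568
377 ≤ 568 < 610, so take 377; remainder 191
144 ≤ 191 < 233, so take 144; remainder 47
34 ≤ 47 < 55, so take 34; remainder 13
13 ≤ 13 < 21, so take 13; remainder 0

987 + 377 + 144 + 34 + 13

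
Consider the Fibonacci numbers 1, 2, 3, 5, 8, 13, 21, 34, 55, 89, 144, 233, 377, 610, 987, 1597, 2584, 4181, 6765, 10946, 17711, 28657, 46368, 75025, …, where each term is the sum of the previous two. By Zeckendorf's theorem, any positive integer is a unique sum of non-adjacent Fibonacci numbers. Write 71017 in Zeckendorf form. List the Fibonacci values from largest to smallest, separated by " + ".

Repeatedly subtract the largest Fibonacci number that fits:
71017 − 46368 = 24649
24649 − 17711 = 6938
6938 − 6765 = 173
173 − 144 = 29
29 − 21 = 8
8 − 8 = 0
So 71017 = 46368 + 17711 + 6765 + 144 + 21 + 8, with no two terms consecutive in the sequence.

46368 + 17711 + 6765 + 144 + 21 + 8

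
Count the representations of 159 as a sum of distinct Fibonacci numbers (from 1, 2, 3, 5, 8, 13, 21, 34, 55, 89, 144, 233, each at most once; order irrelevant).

6

Each representation comes from the Zeckendorf form by replacing some F_k with F_{k−1} + F_{k−2} where possible.
159 = 144+13+2 = 144+8+5+2 = 89+55+13+2 = 89+55+8+5+2 = … (2 more), for 6 in all.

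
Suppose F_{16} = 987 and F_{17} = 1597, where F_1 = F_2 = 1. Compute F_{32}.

By the doubling identity F_{2k} = F_k(2F_{k+1} − F_k): F_{32} = 987·(2·1597 − 987) = 987·2207 = 2178309.

2178309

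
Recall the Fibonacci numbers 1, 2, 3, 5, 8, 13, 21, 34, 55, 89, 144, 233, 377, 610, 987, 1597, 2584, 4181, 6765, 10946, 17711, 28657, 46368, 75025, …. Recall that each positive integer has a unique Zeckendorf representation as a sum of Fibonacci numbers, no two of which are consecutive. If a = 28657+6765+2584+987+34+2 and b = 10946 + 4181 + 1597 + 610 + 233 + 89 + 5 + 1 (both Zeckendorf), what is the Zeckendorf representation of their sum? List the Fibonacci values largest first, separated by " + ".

46368 + 6765 + 2584 + 610 + 233 + 89 + 34 + 8

The two numbers are 39029 and 17662, so their sum is 56691.
largest Fibonacci ≤ 56691 is 46368; 56691 − 46368 = 10323
largest Fibonacci ≤ 10323 is 6765; 10323 − 6765 = 3558
largest Fibonacci ≤ 3558 is 2584; 3558 − 2584 = 974
largest Fibonacci ≤ 974 is 610; 974 − 610 = 364
largest Fibonacci ≤ 364 is 233; 364 − 233 = 131
largest Fibonacci ≤ 131 is 89; 131 − 89 = 42
largest Fibonacci ≤ 42 is 34; 42 − 34 = 8
largest Fibonacci ≤ 8 is 8; 8 − 8 = 0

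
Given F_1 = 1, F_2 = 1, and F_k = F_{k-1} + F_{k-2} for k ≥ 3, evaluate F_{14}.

377

Iterating the recurrence up to F_{9} = 34 and F_{8} = 21:
F_{10} = F_{9} + F_{8} = 34 + 21 = 55
F_{11} = F_{10} + F_{9} = 55 + 34 = 89
F_{12} = F_{11} + F_{10} = 89 + 55 = 144
F_{13} = F_{12} + F_{11} = 144 + 89 = 233
F_{14} = F_{13} + F_{12} = 233 + 144 = 377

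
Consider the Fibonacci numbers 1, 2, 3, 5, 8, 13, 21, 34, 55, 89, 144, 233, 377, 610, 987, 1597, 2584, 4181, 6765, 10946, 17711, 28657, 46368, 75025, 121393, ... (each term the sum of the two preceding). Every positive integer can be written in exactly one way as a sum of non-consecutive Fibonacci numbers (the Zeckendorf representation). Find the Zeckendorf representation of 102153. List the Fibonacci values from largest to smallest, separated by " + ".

75025 + 17711 + 6765 + 2584 + 55 + 13

75025 ≤ 102153 < 121393, so take 75025; remainder 27128
17711 ≤ 27128 < 28657, so take 17711; remainder 9417
6765 ≤ 9417 < 10946, so take 6765; remainder 2652
2584 ≤ 2652 < 4181, so take 2584; remainder 68
55 ≤ 68 < 89, so take 55; remainder 13
13 ≤ 13 < 21, so take 13; remainder 0
So 102153 = 75025 + 17711 + 6765 + 2584 + 55 + 13, with no two terms consecutive in the sequence.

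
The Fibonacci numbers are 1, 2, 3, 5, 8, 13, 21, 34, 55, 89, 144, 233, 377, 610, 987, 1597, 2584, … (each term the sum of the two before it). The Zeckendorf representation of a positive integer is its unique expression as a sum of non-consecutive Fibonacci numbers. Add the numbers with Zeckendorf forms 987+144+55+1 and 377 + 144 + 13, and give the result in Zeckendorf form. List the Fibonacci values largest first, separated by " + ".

The two numbers are 1187 and 534, so their sum is 1721.
Repeatedly subtract the largest Fibonacci number that fits:
largest Fibonacci ≤ 1721 is 1597; 1721 − 1597 = 124
largest Fibonacci ≤ 124 is 89; 124 − 89 = 35
largest Fibonacci ≤ 35 is 34; 35 − 34 = 1
largest Fibonacci ≤ 1 is 1; 1 − 1 = 0

1597 + 89 + 34 + 1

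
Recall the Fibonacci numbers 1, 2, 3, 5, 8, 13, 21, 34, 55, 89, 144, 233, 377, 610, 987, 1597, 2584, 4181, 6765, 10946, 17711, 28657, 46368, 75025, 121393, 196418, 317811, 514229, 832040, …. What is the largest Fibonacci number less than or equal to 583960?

514229 ≤ 583960 < 832040, so the largest Fibonacci number not exceeding 583960 is 514229.

514229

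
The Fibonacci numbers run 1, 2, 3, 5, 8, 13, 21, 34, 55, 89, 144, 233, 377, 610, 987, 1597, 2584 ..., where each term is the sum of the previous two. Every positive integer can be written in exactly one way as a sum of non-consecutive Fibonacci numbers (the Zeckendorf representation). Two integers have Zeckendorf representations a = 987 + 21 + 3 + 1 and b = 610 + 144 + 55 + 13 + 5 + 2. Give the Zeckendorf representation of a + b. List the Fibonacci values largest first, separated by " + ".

The two numbers are 1012 and 829, so their sum is 1841.
Repeatedly subtract the largest Fibonacci number that fits:
largest Fibonacci ≤ 1841 is 1597; 1841 − 1597 = 244
largest Fibonacci ≤ 244 is 233; 244 − 233 = 11
largest Fibonacci ≤ 11 is 8; 11 − 8 = 3
largest Fibonacci ≤ 3 is 3; 3 − 3 = 0

1597 + 233 + 8 + 3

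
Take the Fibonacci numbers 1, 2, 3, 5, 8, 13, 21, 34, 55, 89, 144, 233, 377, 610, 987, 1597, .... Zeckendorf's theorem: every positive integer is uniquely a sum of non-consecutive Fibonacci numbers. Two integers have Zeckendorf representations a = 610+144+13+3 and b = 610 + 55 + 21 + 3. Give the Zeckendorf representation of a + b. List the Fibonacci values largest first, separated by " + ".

987 + 377 + 89 + 5 + 1

The two numbers are 770 and 689, so their sum is 1459.
1459: greatest Fibonacci not exceeding it is 987, leaving 472
472: greatest Fibonacci not exceeding it is 377, leaving 95
95: greatest Fibonacci not exceeding it is 89, leaving 6
6: greatest Fibonacci not exceeding it is 5, leaving 1
1: greatest Fibonacci not exceeding it is 1, leaving 0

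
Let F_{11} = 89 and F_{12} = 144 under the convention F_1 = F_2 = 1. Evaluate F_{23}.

28657

By F_{2k+1} = F_k² + F_{k+1}²: F_{23} = 89² + 144² = 7921 + 20736 = 28657.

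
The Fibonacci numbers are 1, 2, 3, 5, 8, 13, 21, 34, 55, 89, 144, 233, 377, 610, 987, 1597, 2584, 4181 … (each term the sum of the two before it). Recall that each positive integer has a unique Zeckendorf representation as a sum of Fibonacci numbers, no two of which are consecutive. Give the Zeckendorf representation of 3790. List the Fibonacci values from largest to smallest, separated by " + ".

Greedy algorithm:
3790 − 2584 = 1206
1206 − 987 = 219
219 − 144 = 75
75 − 55 = 20
20 − 13 = 7
7 − 5 = 2
2 − 2 = 0
So 3790 = 2584 + 987 + 144 + 55 + 13 + 5 + 2, with no two terms consecutive in the sequence.

2584 + 987 + 144 + 55 + 13 + 5 + 2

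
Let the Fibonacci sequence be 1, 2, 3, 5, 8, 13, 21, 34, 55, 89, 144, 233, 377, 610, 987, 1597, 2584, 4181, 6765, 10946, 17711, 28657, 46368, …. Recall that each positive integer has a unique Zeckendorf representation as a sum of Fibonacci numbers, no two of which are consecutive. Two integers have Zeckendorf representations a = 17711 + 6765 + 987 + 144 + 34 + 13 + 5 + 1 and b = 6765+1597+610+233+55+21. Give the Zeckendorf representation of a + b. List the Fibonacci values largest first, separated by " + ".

28657 + 4181 + 1597 + 377 + 89 + 34 + 5 + 1

The two numbers are 25660 and 9281, so their sum is 34941.
34941: greatest Fibonacci not exceeding it is 28657, leaving 6284
6284: greatest Fibonacci not exceeding it is 4181, leaving 2103
2103: greatest Fibonacci not exceeding it is 1597, leaving 506
506: greatest Fibonacci not exceeding it is 377, leaving 129
129: greatest Fibonacci not exceeding it is 89, leaving 40
40: greatest Fibonacci not exceeding it is 34, leaving 6
6: greatest Fibonacci not exceeding it is 5, leaving 1
1: greatest Fibonacci not exceeding it is 1, leaving 0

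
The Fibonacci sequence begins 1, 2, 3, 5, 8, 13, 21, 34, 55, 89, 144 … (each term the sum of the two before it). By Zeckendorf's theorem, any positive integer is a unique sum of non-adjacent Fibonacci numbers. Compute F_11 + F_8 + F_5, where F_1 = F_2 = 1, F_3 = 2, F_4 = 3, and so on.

115

F_11 + F_8 + F_5 = 89 + 21 + 5 = 115.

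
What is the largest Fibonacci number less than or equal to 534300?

514229

514229 ≤ 534300 < 832040, so the largest Fibonacci number not exceeding 534300 is 514229.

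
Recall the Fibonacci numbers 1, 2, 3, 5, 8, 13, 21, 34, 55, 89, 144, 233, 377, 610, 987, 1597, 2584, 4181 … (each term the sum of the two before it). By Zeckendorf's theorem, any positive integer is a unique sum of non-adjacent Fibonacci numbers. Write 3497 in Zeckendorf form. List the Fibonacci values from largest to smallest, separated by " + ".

largest Fibonacci ≤ 3497 is 2584; 3497 − 2584 = 913
largest Fibonacci ≤ 913 is 610; 913 − 610 = 303
largest Fibonacci ≤ 303 is 233; 303 − 233 = 70
largest Fibonacci ≤ 70 is 55; 70 − 55 = 15
largest Fibonacci ≤ 15 is 13; 15 − 13 = 2
largest Fibonacci ≤ 2 is 2; 2 − 2 = 0
So 3497 = 2584 + 610 + 233 + 55 + 13 + 2, with no two terms consecutive in the sequence.

2584 + 610 + 233 + 55 + 13 + 2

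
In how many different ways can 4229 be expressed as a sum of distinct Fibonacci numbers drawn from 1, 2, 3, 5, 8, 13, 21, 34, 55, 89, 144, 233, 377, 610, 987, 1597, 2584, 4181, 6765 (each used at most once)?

27

4229 = 4181+34+13+1 = 4181+34+8+5+1 = 2584+1597+34+13+1 = … (24 more), for 27 in all.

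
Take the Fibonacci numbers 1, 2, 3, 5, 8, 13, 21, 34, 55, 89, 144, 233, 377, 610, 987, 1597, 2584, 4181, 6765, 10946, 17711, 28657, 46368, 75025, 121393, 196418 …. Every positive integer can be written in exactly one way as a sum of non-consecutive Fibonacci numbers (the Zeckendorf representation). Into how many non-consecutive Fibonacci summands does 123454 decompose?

7

Greedily peel off the largest Fibonacci term at each step:
subtract 121393 from 123454: 2061 remains
subtract 1597 from 2061: 464 remains
subtract 377 from 464: 87 remains
subtract 55 from 87: 32 remains
subtract 21 from 32: 11 remains
subtract 8 from 11: 3 remains
subtract 3 from 3: 0 remains
123454 = 121393 + 1597 + 377 + 55 + 21 + 8 + 3, which has 7 terms.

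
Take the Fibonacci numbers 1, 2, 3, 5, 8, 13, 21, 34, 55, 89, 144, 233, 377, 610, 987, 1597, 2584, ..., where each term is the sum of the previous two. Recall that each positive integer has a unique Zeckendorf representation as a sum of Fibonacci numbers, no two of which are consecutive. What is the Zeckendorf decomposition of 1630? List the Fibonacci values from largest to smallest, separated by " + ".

1630: greatest Fibonacci not exceeding it is 1597, leaving 33
33: greatest Fibonacci not exceeding it is 21, leaving 12
12: greatest Fibonacci not exceeding it is 8, leaving 4
4: greatest Fibonacci not exceeding it is 3, leaving 1
1: greatest Fibonacci not exceeding it is 1, leaving 0
So 1630 = 1597 + 21 + 8 + 3 + 1, with no two terms consecutive in the sequence.

1597 + 21 + 8 + 3 + 1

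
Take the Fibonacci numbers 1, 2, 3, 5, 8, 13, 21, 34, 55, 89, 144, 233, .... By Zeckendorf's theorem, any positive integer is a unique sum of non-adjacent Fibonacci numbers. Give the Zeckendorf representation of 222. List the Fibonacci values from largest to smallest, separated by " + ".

Repeatedly subtract the largest Fibonacci number that fits:
144 ≤ 222 < 233, so take 144; remainder 78
55 ≤ 78 < 89, so take 55; remainder 23
21 ≤ 23 < 34, so take 21; remainder 2
2 ≤ 2 < 3, so take 2; remainder 0
So 222 = 144 + 55 + 21 + 2, with no two terms consecutive in the sequence.

144 + 55 + 21 + 2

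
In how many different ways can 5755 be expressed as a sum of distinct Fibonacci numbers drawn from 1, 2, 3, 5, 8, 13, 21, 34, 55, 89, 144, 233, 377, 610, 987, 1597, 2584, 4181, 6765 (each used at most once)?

Starting from the Zeckendorf form and repeatedly splitting a term F_k into F_{k−1} + F_{k−2} (when neither is already used) reaches every representation.
5755 = 4181+987+377+144+55+8+3 = 4181+987+377+144+55+8+2+1 = 4181+987+377+144+34+21+8+3 = 4181+987+377+144+55+5+3+2+1 = 4181+987+377+144+34+21+8+2+1 = … (33 more), for 38 in all.

38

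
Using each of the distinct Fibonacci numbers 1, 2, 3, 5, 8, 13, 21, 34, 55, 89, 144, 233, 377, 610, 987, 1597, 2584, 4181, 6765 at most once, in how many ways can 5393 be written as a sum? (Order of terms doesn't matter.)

Each representation comes from the Zeckendorf form by replacing some F_k with F_{k−1} + F_{k−2} where possible.
5393 = 4181+987+144+55+21+5 = 4181+987+144+55+21+3+2 = 4181+987+144+55+13+8+5 = … (33 more), for 36 in all.

36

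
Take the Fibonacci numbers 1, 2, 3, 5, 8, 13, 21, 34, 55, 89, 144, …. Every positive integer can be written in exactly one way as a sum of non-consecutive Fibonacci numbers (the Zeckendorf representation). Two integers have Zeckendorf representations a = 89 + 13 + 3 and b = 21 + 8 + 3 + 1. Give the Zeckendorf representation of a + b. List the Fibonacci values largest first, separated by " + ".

89 + 34 + 13 + 2

The two numbers are 105 and 33, so their sum is 138.
Greedily peel off the largest Fibonacci term at each step:
take 89 (≤ 138); 138 − 89 = 49
take 34 (≤ 49); 49 − 34 = 15
take 13 (≤ 15); 15 − 13 = 2
take 2 (≤ 2); 2 − 2 = 0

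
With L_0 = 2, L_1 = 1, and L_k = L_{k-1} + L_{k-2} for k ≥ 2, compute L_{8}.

47

Iterating the recurrence up to L_{3} = 4 and L_{2} = 3:
L_{4} = L_{3} + L_{2} = 4 + 3 = 7
L_{5} = L_{4} + L_{3} = 7 + 4 = 11
L_{6} = L_{5} + L_{4} = 11 + 7 = 18
L_{7} = L_{6} + L_{5} = 18 + 11 = 29
L_{8} = L_{7} + L_{6} = 29 + 18 = 47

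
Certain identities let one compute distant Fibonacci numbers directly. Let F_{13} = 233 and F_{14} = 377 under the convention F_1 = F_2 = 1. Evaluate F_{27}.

196418

By F_{2k+1} = F_k² + F_{k+1}²: F_{27} = 233² + 377² = 54289 + 142129 = 196418.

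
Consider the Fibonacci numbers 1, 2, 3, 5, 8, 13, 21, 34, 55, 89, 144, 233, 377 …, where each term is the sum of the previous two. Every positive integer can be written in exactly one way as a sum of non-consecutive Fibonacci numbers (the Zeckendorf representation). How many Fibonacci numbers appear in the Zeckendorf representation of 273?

subtract 233 from 273: 40 remains
subtract 34 from 40: 6 remains
subtract 5 from 6: 1 remains
subtract 1 from 1: 0 remains
273 = 233 + 34 + 5 + 1, which has 4 terms.

4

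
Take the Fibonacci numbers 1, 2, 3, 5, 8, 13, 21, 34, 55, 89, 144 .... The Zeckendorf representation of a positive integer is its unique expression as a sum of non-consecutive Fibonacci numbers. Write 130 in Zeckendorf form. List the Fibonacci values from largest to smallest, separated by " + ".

89 + 34 + 5 + 2

Greedily peel off the largest Fibonacci term at each step:
take 89 (≤ 130); 130 − 89 = 41
take 34 (≤ 41); 41 − 34 = 7
take 5 (≤ 7); 7 − 5 = 2
take 2 (≤ 2); 2 − 2 = 0
So 130 = 89 + 34 + 5 + 2, with no two terms consecutive in the sequence.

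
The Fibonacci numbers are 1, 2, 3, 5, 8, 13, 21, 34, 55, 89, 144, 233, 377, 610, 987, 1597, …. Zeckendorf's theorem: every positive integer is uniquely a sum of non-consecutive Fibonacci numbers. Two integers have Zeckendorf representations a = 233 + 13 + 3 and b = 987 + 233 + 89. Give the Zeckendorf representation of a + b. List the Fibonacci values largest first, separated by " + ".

The two numbers are 249 and 1309, so their sum is 1558.
Greedy algorithm:
1558: greatest Fibonacci not exceeding it is 987, leaving 571
571: greatest Fibonacci not exceeding it is 377, leaving 194
194: greatest Fibonacci not exceeding it is 144, leaving 50
50: greatest Fibonacci not exceeding it is 34, leaving 16
16: greatest Fibonacci not exceeding it is 13, leaving 3
3: greatest Fibonacci not exceeding it is 3, leaving 0

987 + 377 + 144 + 34 + 13 + 3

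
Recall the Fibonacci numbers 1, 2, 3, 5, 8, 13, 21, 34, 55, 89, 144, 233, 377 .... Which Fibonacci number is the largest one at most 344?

233

233 ≤ 344 < 377, so the largest Fibonacci number not exceeding 344 is 233.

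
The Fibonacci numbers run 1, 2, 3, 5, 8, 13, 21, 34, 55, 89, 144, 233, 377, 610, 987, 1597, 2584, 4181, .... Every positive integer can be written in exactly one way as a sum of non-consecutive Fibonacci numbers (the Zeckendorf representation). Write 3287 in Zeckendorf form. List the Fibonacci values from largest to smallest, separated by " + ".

2584 + 610 + 89 + 3 + 1

Greedy algorithm:
subtract 2584 from 3287: 703 remains
subtract 610 from 703: 93 remains
subtract 89 from 93: 4 remains
subtract 3 from 4: 1 remains
subtract 1 from 1: 0 remains
So 3287 = 2584 + 610 + 89 + 3 + 1, with no two terms consecutive in the sequence.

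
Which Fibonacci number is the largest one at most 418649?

317811 ≤ 418649 < 514229, so the largest Fibonacci number not exceeding 418649 is 317811.

317811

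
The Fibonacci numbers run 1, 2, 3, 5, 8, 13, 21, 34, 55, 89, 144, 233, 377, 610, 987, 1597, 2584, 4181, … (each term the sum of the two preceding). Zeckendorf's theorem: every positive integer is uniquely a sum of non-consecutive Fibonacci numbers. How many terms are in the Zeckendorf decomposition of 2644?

Repeatedly subtract the largest Fibonacci number that fits:
take 2584 (≤ 2644); 2644 − 2584 = 60
take 55 (≤ 60); 60 − 55 = 5
take 5 (≤ 5); 5 − 5 = 0
2644 = 2584 + 55 + 5, which has 3 terms.

3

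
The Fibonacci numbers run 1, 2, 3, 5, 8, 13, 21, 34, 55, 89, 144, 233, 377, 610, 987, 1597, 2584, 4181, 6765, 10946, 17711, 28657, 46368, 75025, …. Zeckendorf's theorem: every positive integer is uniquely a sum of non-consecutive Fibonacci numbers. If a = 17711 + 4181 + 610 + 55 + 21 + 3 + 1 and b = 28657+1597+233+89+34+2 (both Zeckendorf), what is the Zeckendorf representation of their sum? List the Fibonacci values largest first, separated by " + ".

46368 + 6765 + 55 + 5 + 1

The two numbers are 22582 and 30612, so their sum is 53194.
Greedy algorithm:
53194: greatest Fibonacci not exceeding it is 46368, leaving 6826
6826: greatest Fibonacci not exceeding it is 6765, leaving 61
61: greatest Fibonacci not exceeding it is 55, leaving 6
6: greatest Fibonacci not exceeding it is 5, leaving 1
1: greatest Fibonacci not exceeding it is 1, leaving 0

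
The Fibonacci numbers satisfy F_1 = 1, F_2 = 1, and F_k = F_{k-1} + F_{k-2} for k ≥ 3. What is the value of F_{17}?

1597

Iterating the recurrence up to F_{9} = 34 and F_{8} = 21:
F_{10} = F_{9} + F_{8} = 34 + 21 = 55
F_{11} = F_{10} + F_{9} = 55 + 34 = 89
F_{12} = F_{11} + F_{10} = 89 + 55 = 144
F_{13} = F_{12} + F_{11} = 144 + 89 = 233
F_{14} = F_{13} + F_{12} = 233 + 144 = 377
F_{15} = F_{14} + F_{13} = 377 + 233 = 610
F_{16} = F_{15} + F_{14} = 610 + 377 = 987
F_{17} = F_{16} + F_{15} = 987 + 610 = 1597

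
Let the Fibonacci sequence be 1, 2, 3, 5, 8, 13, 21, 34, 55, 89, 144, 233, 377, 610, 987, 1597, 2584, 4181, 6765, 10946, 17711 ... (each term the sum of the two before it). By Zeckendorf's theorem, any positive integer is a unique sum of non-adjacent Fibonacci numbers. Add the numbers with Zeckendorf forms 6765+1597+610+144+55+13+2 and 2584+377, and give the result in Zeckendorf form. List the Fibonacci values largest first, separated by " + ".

The two numbers are 9186 and 2961, so their sum is 12147.
Greedily peel off the largest Fibonacci term at each step:
subtract 10946 from 12147: 1201 remains
subtract 987 from 1201: 214 remains
subtract 144 from 214: 70 remains
subtract 55 from 70: 15 remains
subtract 13 from 15: 2 remains
subtract 2 from 2: 0 remains

10946 + 987 + 144 + 55 + 13 + 2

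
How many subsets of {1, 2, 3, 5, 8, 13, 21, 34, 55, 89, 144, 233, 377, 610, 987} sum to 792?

Each representation comes from the Zeckendorf form by replacing some F_k with F_{k−1} + F_{k−2} where possible.
792 = 610+144+34+3+1 = 610+144+21+13+3+1 = 610+89+55+34+3+1 = … (9 more), for 12 in all.

12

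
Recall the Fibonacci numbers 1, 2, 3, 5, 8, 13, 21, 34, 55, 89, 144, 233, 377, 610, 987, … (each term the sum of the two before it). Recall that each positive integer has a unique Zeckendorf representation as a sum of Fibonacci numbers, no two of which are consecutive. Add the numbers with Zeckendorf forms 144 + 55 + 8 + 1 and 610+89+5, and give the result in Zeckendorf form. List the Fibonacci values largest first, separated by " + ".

610 + 233 + 55 + 13 + 1

The two numbers are 208 and 704, so their sum is 912.
912 − 610 = 302
302 − 233 = 69
69 − 55 = 14
14 − 13 = 1
1 − 1 = 0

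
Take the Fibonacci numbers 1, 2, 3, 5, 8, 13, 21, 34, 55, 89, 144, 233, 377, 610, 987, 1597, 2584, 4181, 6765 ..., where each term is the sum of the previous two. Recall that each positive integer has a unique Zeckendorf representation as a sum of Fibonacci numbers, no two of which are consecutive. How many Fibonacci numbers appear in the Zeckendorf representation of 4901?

Greedy algorithm:
4901 − 4181 = 720
720 − 610 = 110
110 − 89 = 21
21 − 21 = 0
4901 = 4181 + 610 + 89 + 21, which has 4 terms.

4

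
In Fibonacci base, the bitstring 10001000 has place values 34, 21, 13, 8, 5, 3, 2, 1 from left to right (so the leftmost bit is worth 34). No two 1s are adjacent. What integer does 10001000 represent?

39

Summing the place values of the 1 bits: 34 + 5 = 39.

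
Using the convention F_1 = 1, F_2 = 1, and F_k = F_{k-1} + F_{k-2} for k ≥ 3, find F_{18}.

Iterating the recurrence up to F_{12} = 144 and F_{11} = 89:
F_{13} = F_{12} + F_{11} = 144 + 89 = 233
F_{14} = F_{13} + F_{12} = 233 + 144 = 377
F_{15} = F_{14} + F_{13} = 377 + 233 = 610
F_{16} = F_{15} + F_{14} = 610 + 377 = 987
F_{17} = F_{16} + F_{15} = 987 + 610 = 1597
F_{18} = F_{17} + F_{16} = 1597 + 987 = 2584

2584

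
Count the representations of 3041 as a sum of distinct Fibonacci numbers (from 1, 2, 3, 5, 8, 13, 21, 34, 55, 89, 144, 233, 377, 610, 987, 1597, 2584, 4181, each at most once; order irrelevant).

18

3041 = 2584+377+55+21+3+1 = 2584+377+55+13+8+3+1 = 2584+233+144+55+21+3+1 = 1597+987+377+55+21+3+1 = 2584+377+34+21+13+8+3+1 = … (13 more), for 18 in all.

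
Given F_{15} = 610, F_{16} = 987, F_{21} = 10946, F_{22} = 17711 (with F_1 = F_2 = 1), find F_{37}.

By the addition formula F_{m+n} = F_m F_{n+1} + F_{m−1} F_n with m=22, n=15: F_{37} = 17711·987 + 10946·610 = 17480757 + 6677060 = 24157817.

24157817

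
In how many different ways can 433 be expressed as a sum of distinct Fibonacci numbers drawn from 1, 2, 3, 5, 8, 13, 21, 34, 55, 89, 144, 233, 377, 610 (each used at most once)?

Each representation comes from the Zeckendorf form by replacing some F_k with F_{k−1} + F_{k−2} where possible.
433 = 377+55+1 = 377+34+21+1 = 233+144+55+1 = 377+34+13+8+1 = … (7 more), for 11 in all.

11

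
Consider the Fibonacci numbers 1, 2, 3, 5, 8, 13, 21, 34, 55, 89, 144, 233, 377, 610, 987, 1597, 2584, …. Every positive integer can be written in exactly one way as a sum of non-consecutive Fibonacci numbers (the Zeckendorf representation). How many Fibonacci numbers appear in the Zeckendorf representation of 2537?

5

Repeatedly subtract the largest Fibonacci number that fits:
2537: greatest Fibonacci not exceeding it is 1597, leaving 940
940: greatest Fibonacci not exceeding it is 610, leaving 330
330: greatest Fibonacci not exceeding it is 233, leaving 97
97: greatest Fibonacci not exceeding it is 89, leaving 8
8: greatest Fibonacci not exceeding it is 8, leaving 0
2537 = 1597 + 610 + 233 + 89 + 8, which has 5 terms.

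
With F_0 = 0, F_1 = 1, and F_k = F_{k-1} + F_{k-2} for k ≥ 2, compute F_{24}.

46368

Iterating the recurrence up to F_{19} = 4181 and F_{18} = 2584:
F_{20} = F_{19} + F_{18} = 4181 + 2584 = 6765
F_{21} = F_{20} + F_{19} = 6765 + 4181 = 10946
F_{22} = F_{21} + F_{20} = 10946 + 6765 = 17711
F_{23} = F_{22} + F_{21} = 17711 + 10946 = 28657
F_{24} = F_{23} + F_{22} = 28657 + 17711 = 46368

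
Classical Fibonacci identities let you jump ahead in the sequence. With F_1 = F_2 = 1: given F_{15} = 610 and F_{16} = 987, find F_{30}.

By the doubling identity F_{2k} = F_k(2F_{k+1} − F_k): F_{30} = 610·(2·987 − 610) = 610·1364 = 832040.

832040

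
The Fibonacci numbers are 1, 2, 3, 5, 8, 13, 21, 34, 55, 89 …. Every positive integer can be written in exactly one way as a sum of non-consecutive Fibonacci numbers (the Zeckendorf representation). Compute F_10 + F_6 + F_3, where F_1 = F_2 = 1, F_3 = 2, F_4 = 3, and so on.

F_10 + F_6 + F_3 = 55 + 8 + 2 = 65.

65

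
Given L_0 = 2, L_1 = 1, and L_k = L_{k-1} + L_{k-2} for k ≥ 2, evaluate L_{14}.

843

Iterating the recurrence up to L_{6} = 18 and L_{5} = 11:
L_{7} = L_{6} + L_{5} = 18 + 11 = 29
L_{8} = L_{7} + L_{6} = 29 + 18 = 47
L_{9} = L_{8} + L_{7} = 47 + 29 = 76
L_{10} = L_{9} + L_{8} = 76 + 47 = 123
L_{11} = L_{10} + L_{9} = 123 + 76 = 199
L_{12} = L_{11} + L_{10} = 199 + 123 = 322
L_{13} = L_{12} + L_{11} = 322 + 199 = 521
L_{14} = L_{13} + L_{12} = 521 + 322 = 843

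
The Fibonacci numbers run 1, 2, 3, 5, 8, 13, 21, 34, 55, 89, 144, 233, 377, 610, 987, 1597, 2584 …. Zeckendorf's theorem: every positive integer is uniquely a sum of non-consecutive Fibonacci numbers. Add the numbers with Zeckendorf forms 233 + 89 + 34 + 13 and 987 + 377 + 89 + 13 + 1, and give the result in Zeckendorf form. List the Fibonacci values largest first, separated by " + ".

The two numbers are 369 and 1467, so their sum is 1836.
take 1597 (≤ 1836); 1836 − 1597 = 239
take 233 (≤ 239); 239 − 233 = 6
take 5 (≤ 6); 6 − 5 = 1
take 1 (≤ 1); 1 − 1 = 0

1597 + 233 + 5 + 1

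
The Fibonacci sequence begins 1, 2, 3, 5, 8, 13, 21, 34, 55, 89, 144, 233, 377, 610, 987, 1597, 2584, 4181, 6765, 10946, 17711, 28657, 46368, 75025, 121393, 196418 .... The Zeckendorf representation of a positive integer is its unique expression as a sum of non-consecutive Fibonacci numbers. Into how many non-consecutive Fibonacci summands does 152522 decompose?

8

Repeatedly subtract the largest Fibonacci number that fits:
take 121393 (≤ 152522); 152522 − 121393 = 31129
take 28657 (≤ 31129); 31129 − 28657 = 2472
take 1597 (≤ 2472); 2472 − 1597 = 875
take 610 (≤ 875); 875 − 610 = 265
take 233 (≤ 265); 265 − 233 = 32
take 21 (≤ 32); 32 − 21 = 11
take 8 (≤ 11); 11 − 8 = 3
take 3 (≤ 3); 3 − 3 = 0
152522 = 121393 + 28657 + 1597 + 610 + 233 + 21 + 8 + 3, which has 8 terms.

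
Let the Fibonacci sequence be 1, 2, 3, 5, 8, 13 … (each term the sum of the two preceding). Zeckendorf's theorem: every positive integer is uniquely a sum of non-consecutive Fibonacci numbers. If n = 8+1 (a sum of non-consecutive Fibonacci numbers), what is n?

8+1 = 9.

9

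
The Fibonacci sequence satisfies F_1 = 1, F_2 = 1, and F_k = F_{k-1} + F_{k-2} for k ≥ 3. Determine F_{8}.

Iterating the recurrence up to F_{3} = 2 and F_{2} = 1:
F_{4} = F_{3} + F_{2} = 2 + 1 = 3
F_{5} = F_{4} + F_{3} = 3 + 2 = 5
F_{6} = F_{5} + F_{4} = 5 + 3 = 8
F_{7} = F_{6} + F_{5} = 8 + 5 = 13
F_{8} = F_{7} + F_{6} = 13 + 8 = 21

21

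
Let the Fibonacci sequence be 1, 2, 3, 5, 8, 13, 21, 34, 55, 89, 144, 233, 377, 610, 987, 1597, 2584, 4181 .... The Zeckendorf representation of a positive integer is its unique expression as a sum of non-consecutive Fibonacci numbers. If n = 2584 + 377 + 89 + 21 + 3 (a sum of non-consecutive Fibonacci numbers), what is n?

3074

2584 + 377 + 89 + 21 + 3 = 3074.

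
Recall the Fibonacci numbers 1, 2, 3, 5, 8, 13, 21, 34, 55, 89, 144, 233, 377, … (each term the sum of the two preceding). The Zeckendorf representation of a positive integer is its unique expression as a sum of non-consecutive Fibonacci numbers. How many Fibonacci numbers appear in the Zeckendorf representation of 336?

Greedy algorithm:
336: greatest Fibonacci not exceeding it is 233, leaving 103
103: greatest Fibonacci not exceeding it is 89, leaving 14
14: greatest Fibonacci not exceeding it is 13, leaving 1
1: greatest Fibonacci not exceeding it is 1, leaving 0
336 = 233 + 89 + 13 + 1, which has 4 terms.

4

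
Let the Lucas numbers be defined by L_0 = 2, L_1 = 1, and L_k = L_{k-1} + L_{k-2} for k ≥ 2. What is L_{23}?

Iterating the recurrence up to L_{15} = 1364 and L_{14} = 843:
L_{16} = L_{15} + L_{14} = 1364 + 843 = 2207
L_{17} = L_{16} + L_{15} = 2207 + 1364 = 3571
L_{18} = L_{17} + L_{16} = 3571 + 2207 = 5778
L_{19} = L_{18} + L_{17} = 5778 + 3571 = 9349
L_{20} = L_{19} + L_{18} = 9349 + 5778 = 15127
L_{21} = L_{20} + L_{19} = 15127 + 9349 = 24476
L_{22} = L_{21} + L_{20} = 24476 + 15127 = 39603
L_{23} = L_{22} + L_{21} = 39603 + 24476 = 64079

64079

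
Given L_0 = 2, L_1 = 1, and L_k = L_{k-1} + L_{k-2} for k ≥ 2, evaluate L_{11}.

199

Iterating the recurrence up to L_{3} = 4 and L_{2} = 3:
L_{4} = L_{3} + L_{2} = 4 + 3 = 7
L_{5} = L_{4} + L_{3} = 7 + 4 = 11
L_{6} = L_{5} + L_{4} = 11 + 7 = 18
L_{7} = L_{6} + L_{5} = 18 + 11 = 29
L_{8} = L_{7} + L_{6} = 29 + 18 = 47
L_{9} = L_{8} + L_{7} = 47 + 29 = 76
L_{10} = L_{9} + L_{8} = 76 + 47 = 123
L_{11} = L_{10} + L_{9} = 123 + 76 = 199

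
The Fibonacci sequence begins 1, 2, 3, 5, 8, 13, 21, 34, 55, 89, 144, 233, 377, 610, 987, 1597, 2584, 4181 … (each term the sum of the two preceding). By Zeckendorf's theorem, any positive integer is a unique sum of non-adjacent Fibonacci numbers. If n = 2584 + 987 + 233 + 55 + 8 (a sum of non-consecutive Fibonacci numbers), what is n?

2584 + 987 + 233 + 55 + 8 = 3867.

3867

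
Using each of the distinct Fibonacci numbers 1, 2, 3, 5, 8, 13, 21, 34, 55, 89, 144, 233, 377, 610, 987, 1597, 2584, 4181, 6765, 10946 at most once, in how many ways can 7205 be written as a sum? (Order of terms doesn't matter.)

76

Starting from the Zeckendorf form and repeatedly splitting a term F_k into F_{k−1} + F_{k−2} (when neither is already used) reaches every representation.
7205 = 6765+377+55+8 = 6765+377+55+5+3 = 6765+377+34+21+8 = 6765+233+144+55+8 = 6765+377+55+5+2+1 = … (71 more), for 76 in all.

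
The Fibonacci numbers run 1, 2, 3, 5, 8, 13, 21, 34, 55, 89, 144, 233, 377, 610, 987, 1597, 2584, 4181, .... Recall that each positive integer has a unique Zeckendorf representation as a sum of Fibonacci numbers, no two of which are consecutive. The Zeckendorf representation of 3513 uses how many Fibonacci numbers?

take 2584 (≤ 3513); 3513 − 2584 = 929
take 610 (≤ 929); 929 − 610 = 319
take 233 (≤ 319); 319 − 233 = 86
take 55 (≤ 86); 86 − 55 = 31
take 21 (≤ 31); 31 − 21 = 10
take 8 (≤ 10); 10 − 8 = 2
take 2 (≤ 2); 2 − 2 = 0
3513 = 2584 + 610 + 233 + 55 + 21 + 8 + 2, which has 7 terms.

7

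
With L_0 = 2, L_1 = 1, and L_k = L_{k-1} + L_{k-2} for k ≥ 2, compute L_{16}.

Iterating the recurrence up to L_{11} = 199 and L_{10} = 123:
L_{12} = L_{11} + L_{10} = 199 + 123 = 322
L_{13} = L_{12} + L_{11} = 322 + 199 = 521
L_{14} = L_{13} + L_{12} = 521 + 322 = 843
L_{15} = L_{14} + L_{13} = 843 + 521 = 1364
L_{16} = L_{15} + L_{14} = 1364 + 843 = 2207

2207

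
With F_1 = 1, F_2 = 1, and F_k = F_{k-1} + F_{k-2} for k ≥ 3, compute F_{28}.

Iterating the recurrence up to F_{21} = 10946 and F_{20} = 6765:
F_{22} = F_{21} + F_{20} = 10946 + 6765 = 17711
F_{23} = F_{22} + F_{21} = 17711 + 10946 = 28657
F_{24} = F_{23} + F_{22} = 28657 + 17711 = 46368
F_{25} = F_{24} + F_{23} = 46368 + 28657 = 75025
F_{26} = F_{25} + F_{24} = 75025 + 46368 = 121393
F_{27} = F_{26} + F_{25} = 121393 + 75025 = 196418
F_{28} = F_{27} + F_{26} = 196418 + 121393 = 317811

317811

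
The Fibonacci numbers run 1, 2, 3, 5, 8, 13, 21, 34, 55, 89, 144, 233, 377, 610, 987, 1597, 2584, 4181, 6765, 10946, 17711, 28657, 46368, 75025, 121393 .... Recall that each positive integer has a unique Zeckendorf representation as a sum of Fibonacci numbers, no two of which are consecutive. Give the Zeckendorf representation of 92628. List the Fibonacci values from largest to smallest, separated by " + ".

75025 + 10946 + 4181 + 1597 + 610 + 233 + 34 + 2

Greedy algorithm:
92628 − 75025 = 17603
17603 − 10946 = 6657
6657 − 4181 = 2476
2476 − 1597 = 879
879 − 610 = 269
269 − 233 = 36
36 − 34 = 2
2 − 2 = 0
So 92628 = 75025 + 10946 + 4181 + 1597 + 610 + 233 + 34 + 2, with no two terms consecutive in the sequence.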